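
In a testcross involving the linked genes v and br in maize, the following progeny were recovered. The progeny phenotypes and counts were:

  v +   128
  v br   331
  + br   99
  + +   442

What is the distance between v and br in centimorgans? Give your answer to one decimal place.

The two most frequent classes, + + (442) and v br (331), are the parental types, so the F1 was + + / v br.
The recombinant classes are + br and v +: 99 + 128 = 227.
Recombination frequency = 227/1000 = 0.2270 ≈ 22.7%, i.e. 22.7 centimorgans.

22.7 centimorgans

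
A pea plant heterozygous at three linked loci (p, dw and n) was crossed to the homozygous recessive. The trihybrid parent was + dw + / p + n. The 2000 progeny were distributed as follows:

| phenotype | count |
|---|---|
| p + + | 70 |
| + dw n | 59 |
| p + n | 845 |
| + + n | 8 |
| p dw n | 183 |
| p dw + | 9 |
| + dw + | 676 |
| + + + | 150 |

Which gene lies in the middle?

p

The two rarest classes, p dw + and + + n, are the double crossovers. Comparing them with the parentals, only the p allele has switched, so p is the middle locus and the order is n – p – dw.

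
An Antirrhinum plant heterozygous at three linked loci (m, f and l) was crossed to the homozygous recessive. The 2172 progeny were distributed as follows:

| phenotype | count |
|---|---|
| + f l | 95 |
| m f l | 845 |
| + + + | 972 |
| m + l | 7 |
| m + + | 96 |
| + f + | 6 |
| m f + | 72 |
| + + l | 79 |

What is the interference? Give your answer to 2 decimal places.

The two most frequent reciprocal classes, m f l and + + +, are the parental types, so the F1 was m f l / + + +.
The two rarest classes, m + l and + f +, are the double crossovers. Comparing them with the parentals, only the f allele has switched, so f is the middle locus and the order is m – f – l.
m–f: (191 + 13)/2172 = 0.0939; f–l: (151 + 13)/2172 = 0.0755.
Expected DCO frequency = 0.0939 × 0.0755 ≈ 0.00709; observed = 13/2172 ≈ 0.00599.
Coefficient of coincidence = 0.00599/0.00709 ≈ 0.84; interference = 1 − 0.84 = 0.16.

0.16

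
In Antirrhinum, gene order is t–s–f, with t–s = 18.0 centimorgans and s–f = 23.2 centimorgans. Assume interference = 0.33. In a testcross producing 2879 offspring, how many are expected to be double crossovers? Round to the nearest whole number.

81

Map distances give recombination frequencies of 0.180 and 0.232 for the two intervals.
With interference 0.33 (so coincidence = 0.67), expected double-crossover frequency = 0.180 × 0.232 × 0.67 = 0.02798.
Expected number = 0.02798 × 2879 = 80.55 ≈ 81.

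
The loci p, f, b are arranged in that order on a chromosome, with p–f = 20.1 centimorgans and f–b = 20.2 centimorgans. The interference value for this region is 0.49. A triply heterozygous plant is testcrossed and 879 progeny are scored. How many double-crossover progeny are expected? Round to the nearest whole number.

Map distances give recombination frequencies of 0.201 and 0.202 for the two intervals.
With interference 0.49 (so coincidence = 0.51), expected double-crossover frequency = 0.201 × 0.202 × 0.51 = 0.02071.
Expected number = 0.02071 × 879 = 18.20 ≈ 18.

18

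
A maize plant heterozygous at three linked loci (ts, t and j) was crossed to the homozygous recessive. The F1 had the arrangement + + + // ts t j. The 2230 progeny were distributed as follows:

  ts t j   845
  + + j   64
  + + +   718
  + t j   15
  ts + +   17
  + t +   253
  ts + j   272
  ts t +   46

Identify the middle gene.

The two rarest classes, ts + + and + t j, are the double crossovers. Comparing them with the parentals, only the ts allele has switched, so ts is the middle locus and the order is t – ts – j.

ts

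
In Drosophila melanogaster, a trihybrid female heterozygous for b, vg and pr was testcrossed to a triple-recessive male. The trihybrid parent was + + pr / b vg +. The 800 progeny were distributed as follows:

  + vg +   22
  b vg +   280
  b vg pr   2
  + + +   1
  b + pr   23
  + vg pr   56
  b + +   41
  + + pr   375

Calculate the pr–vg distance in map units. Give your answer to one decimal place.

The two rarest classes, + + + and b vg pr, are the double crossovers. Comparing them with the parentals, only the pr allele has switched, so pr is the middle locus and the order is vg – pr – b.
Crossovers in the vg–pr interval produce the single-crossover classes + vg pr and b + + (56 + 41 = 97) plus the double crossovers (3).
RF(vg–pr) = (97 + 3) / 800 = 100/800 = 0.1250 → 12.5 map units.

12.5 map units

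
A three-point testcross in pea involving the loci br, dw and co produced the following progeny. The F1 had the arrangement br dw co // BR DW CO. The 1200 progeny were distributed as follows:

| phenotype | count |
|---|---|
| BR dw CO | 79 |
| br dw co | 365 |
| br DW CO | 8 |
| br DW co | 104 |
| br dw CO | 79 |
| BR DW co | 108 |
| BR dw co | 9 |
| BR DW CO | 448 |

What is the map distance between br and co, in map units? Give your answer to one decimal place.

17.0 map units

The two rarest classes, BR dw co and br DW CO, are the double crossovers. Comparing them with the parentals, only the br allele has switched, so br is the middle locus and the order is co – br – dw.
Crossovers in the co–br interval produce the single-crossover classes br dw CO and BR DW co (79 + 108 = 187) plus the double crossovers (17).
RF(co–br) = (187 + 17) / 1200 = 204/1200 = 0.1700 → 17.0 map units.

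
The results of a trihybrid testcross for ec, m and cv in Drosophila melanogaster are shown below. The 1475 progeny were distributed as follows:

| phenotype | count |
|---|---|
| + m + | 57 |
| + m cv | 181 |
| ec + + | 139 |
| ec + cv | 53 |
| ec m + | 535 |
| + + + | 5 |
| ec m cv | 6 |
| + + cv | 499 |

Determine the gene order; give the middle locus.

The two most frequent reciprocal classes, ec m + and + + cv, are the parental types, so the F1 was ec m + / + + cv.
The two rarest classes, ec m cv and + + +, are the double crossovers. Comparing them with the parentals, only the cv allele has switched, so cv is the middle locus and the order is ec – cv – m.

cv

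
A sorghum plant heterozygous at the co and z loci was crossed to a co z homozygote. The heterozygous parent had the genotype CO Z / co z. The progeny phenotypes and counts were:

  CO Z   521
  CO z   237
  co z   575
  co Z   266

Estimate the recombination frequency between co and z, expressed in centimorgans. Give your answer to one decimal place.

The recombinant classes are CO z and co Z: 237 + 266 = 503.
Recombination frequency = 503/1599 = 0.3146 ≈ 31.5%, i.e. 31.5 centimorgans.

31.5 centimorgans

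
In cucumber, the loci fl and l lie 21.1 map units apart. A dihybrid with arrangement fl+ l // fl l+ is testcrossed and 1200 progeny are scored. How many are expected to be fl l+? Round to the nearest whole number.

473

A map distance of 21.1 map units corresponds to a recombination frequency of 0.211.
The F1 is fl+ l / fl l+, so fl l+ is a parental gamete class with expected frequency (1 − r)/2 = 0.789/2 = 0.3945.
Expected number = 0.3945 × 1200 = 473.40 ≈ 473.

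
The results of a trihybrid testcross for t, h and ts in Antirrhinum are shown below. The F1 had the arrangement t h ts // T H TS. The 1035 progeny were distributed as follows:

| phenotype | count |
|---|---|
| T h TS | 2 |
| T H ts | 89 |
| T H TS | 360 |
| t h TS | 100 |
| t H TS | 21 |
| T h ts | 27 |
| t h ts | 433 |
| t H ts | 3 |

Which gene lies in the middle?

h

The two rarest classes, t H ts and T h TS, are the double crossovers. Comparing them with the parentals, only the h allele has switched, so h is the middle locus and the order is ts – h – t.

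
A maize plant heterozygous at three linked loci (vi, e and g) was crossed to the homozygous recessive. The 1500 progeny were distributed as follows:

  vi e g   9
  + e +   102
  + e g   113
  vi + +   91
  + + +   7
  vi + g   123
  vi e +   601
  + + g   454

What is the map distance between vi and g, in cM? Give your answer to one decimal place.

16.1 cM

The two most frequent reciprocal classes, vi e + and + + g, are the parental types, so the F1 was vi e + / + + g.
The two rarest classes, vi e g and + + +, are the double crossovers. Comparing them with the parentals, only the g allele has switched, so g is the middle locus and the order is vi – g – e.
Crossovers in the vi–g interval produce the single-crossover classes + e + and vi + g (102 + 123 = 225) plus the double crossovers (16).
RF(vi–g) = (225 + 16) / 1500 = 241/1500 = 0.1607 → 16.1 cM.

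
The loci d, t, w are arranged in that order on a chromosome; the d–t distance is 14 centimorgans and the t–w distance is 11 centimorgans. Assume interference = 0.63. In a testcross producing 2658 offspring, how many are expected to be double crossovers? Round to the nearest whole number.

15

Map distances give recombination frequencies of 0.140 and 0.110 for the two intervals.
With interference 0.63 (so coincidence = 0.37), expected double-crossover frequency = 0.140 × 0.110 × 0.37 = 0.00570.
Expected number = 0.00570 × 2658 = 15.15 ≈ 15.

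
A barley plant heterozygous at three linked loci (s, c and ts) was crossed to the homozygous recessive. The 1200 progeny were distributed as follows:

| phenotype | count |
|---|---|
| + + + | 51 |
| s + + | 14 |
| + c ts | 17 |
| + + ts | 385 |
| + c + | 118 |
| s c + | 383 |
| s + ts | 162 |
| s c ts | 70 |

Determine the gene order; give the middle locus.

The two most frequent reciprocal classes, s c + and + + ts, are the parental types, so the F1 was s c + / + + ts.
The two rarest classes, s + + and + c ts, are the double crossovers. Comparing them with the parentals, only the c allele has switched, so c is the middle locus and the order is s – c – ts.

c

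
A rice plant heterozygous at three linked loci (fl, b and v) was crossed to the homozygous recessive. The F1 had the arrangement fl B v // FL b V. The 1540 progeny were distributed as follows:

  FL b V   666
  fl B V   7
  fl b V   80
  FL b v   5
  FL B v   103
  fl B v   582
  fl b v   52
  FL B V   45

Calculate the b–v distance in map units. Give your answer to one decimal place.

7.1 map units

The two rarest classes, fl B V and FL b v, are the double crossovers. Comparing them with the parentals, only the v allele has switched, so v is the middle locus and the order is fl – v – b.
Crossovers in the v–b interval produce the single-crossover classes fl b v and FL B V (52 + 45 = 97) plus the double crossovers (12).
RF(v–b) = (97 + 12) / 1540 = 109/1540 = 0.0708 → 7.1 map units.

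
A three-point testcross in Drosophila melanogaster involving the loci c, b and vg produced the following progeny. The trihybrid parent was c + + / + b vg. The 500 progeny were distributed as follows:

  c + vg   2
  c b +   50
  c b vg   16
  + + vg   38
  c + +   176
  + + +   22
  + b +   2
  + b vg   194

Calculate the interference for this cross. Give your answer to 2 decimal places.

0.48

The two rarest classes, c + vg and + b +, are the double crossovers. Comparing them with the parentals, only the vg allele has switched, so vg is the middle locus and the order is c – vg – b.
c–vg: (38 + 4)/500 = 0.0840; vg–b: (88 + 4)/500 = 0.1840.
Expected DCO frequency = 0.0840 × 0.1840 ≈ 0.01546; observed = 4/500 ≈ 0.00800.
Coefficient of coincidence = 0.00800/0.01546 ≈ 0.52; interference = 1 − 0.52 = 0.48.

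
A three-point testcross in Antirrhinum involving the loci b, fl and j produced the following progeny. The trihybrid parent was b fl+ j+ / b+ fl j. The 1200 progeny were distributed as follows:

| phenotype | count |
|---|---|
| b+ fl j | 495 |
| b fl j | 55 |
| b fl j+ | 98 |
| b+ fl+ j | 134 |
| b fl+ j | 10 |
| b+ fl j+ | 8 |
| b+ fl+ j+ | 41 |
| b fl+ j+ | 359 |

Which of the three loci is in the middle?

j

The two rarest classes, b fl+ j and b+ fl j+, are the double crossovers. Comparing them with the parentals, only the j allele has switched, so j is the middle locus and the order is b – j – fl.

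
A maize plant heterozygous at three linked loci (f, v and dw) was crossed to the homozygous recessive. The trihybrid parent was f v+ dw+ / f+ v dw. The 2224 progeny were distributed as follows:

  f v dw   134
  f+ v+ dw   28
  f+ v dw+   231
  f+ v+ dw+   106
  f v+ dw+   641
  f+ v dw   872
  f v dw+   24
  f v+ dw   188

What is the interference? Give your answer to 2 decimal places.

The two rarest classes, f v dw+ and f+ v+ dw, are the double crossovers. Comparing them with the parentals, only the v allele has switched, so v is the middle locus and the order is f – v – dw.
f–v: (240 + 52)/2224 = 0.1313; v–dw: (419 + 52)/2224 = 0.2118.
Expected DCO frequency = 0.1313 × 0.2118 ≈ 0.02781; observed = 52/2224 ≈ 0.02338.
Coefficient of coincidence = 0.02338/0.02781 ≈ 0.84; interference = 1 − 0.84 = 0.16.

0.16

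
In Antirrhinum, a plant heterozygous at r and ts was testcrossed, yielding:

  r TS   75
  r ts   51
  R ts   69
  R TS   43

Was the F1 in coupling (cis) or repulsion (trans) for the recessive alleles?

The two most frequent classes are R ts (69) and r TS (75); these are the parental (non-recombinant) types.
So the F1 carried R ts on one chromosome and r TS on the other — the recessive alleles are on opposite chromosomes (trans / repulsion).

trans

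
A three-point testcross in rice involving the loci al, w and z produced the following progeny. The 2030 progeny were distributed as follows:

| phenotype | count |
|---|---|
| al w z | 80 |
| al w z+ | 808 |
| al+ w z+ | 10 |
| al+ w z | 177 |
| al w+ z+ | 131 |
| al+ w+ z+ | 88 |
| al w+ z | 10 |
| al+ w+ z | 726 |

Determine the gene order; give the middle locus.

al

The two most frequent reciprocal classes, al+ w+ z and al w z+, are the parental types, so the F1 was al+ w+ z / al w z+.
The two rarest classes, al w+ z and al+ w z+, are the double crossovers. Comparing them with the parentals, only the al allele has switched, so al is the middle locus and the order is w – al – z.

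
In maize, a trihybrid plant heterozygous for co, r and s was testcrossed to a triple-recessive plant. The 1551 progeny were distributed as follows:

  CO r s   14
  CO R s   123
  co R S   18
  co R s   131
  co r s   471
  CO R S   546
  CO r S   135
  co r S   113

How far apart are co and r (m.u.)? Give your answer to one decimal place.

The two most frequent reciprocal classes, CO R S and co r s, are the parental types, so the F1 was CO R S / co r s.
The two rarest classes, co R S and CO r s, are the double crossovers. Comparing them with the parentals, only the co allele has switched, so co is the middle locus and the order is s – co – r.
Crossovers in the co–r interval produce the single-crossover classes CO r S and co R s (135 + 131 = 266) plus the double crossovers (32).
RF(co–r) = (266 + 32) / 1551 = 298/1551 = 0.1921 → 19.2 m.u.

19.2 m.u.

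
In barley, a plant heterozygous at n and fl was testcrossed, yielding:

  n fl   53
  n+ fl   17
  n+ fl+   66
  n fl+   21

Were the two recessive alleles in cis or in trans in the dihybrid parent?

The two most frequent classes are n+ fl+ (66) and n fl (53); these are the parental (non-recombinant) types.
So the F1 carried n+ fl+ on one chromosome and n fl on the other — the recessive alleles are on the same chromosome (cis / coupling).

cis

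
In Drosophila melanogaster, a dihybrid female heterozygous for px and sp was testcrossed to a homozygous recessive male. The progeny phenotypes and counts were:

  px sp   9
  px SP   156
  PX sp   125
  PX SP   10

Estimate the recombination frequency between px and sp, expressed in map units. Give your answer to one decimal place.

6.3 map units

The two most frequent classes, PX sp (125) and px SP (156), are the parental types, so the F1 was PX sp / px SP.
The recombinant classes are PX SP and px sp: 10 + 9 = 19.
Recombination frequency = 19/300 = 0.0633 ≈ 6.3%, i.e. 6.3 map units.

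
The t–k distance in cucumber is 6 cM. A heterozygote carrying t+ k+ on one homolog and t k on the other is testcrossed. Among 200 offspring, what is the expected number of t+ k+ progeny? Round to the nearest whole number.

A map distance of 6 cM corresponds to a recombination frequency of 0.060.
The F1 is t+ k+ / t k, so t+ k+ is a parental gamete class with expected frequency (1 − r)/2 = 0.940/2 = 0.4700.
Expected number = 0.4700 × 200 = 94.00 ≈ 94.

94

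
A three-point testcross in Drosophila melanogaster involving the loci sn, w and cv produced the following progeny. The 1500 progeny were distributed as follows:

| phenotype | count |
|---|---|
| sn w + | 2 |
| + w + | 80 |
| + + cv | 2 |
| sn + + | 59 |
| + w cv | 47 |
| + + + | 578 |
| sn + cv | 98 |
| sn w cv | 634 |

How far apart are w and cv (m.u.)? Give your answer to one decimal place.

12.1 m.u.

The two most frequent reciprocal classes, sn w cv and + + +, are the parental types, so the F1 was sn w cv / + + +.
The two rarest classes, sn w + and + + cv, are the double crossovers. Comparing them with the parentals, only the cv allele has switched, so cv is the middle locus and the order is w – cv – sn.
Crossovers in the w–cv interval produce the single-crossover classes sn + cv and + w + (98 + 80 = 178) plus the double crossovers (4).
RF(w–cv) = (178 + 4) / 1500 = 182/1500 = 0.1213 → 12.1 m.u.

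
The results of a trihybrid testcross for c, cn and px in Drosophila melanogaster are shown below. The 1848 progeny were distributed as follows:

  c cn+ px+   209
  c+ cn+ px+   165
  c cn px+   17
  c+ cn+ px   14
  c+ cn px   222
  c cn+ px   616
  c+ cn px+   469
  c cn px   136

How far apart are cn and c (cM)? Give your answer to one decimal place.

The two most frequent reciprocal classes, c cn+ px and c+ cn px+, are the parental types, so the F1 was c cn+ px / c+ cn px+.
The two rarest classes, c+ cn+ px and c cn px+, are the double crossovers. Comparing them with the parentals, only the c allele has switched, so c is the middle locus and the order is cn – c – px.
Crossovers in the cn–c interval produce the single-crossover classes c cn px and c+ cn+ px+ (136 + 165 = 301) plus the double crossovers (31).
RF(cn–c) = (301 + 31) / 1848 = 332/1848 = 0.1797 → 18.0 cM.

18.0 cM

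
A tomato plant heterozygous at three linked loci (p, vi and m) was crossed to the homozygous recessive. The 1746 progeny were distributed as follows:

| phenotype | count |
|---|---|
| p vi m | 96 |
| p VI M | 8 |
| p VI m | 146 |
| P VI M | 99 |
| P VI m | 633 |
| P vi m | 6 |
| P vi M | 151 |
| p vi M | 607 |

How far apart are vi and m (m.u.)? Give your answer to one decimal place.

The two most frequent reciprocal classes, P VI m and p vi M, are the parental types, so the F1 was P VI m / p vi M.
The two rarest classes, P vi m and p VI M, are the double crossovers. Comparing them with the parentals, only the vi allele has switched, so vi is the middle locus and the order is p – vi – m.
Crossovers in the vi–m interval produce the single-crossover classes P VI M and p vi m (99 + 96 = 195) plus the double crossovers (14).
RF(vi–m) = (195 + 14) / 1746 = 209/1746 = 0.1197 → 12.0 m.u.

12.0 m.u.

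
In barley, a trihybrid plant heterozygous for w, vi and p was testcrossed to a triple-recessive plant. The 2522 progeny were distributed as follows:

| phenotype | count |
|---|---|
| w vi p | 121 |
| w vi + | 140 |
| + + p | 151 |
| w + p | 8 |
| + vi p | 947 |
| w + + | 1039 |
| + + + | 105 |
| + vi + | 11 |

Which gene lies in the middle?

p

The two most frequent reciprocal classes, + vi p and w + +, are the parental types, so the F1 was + vi p / w + +.
The two rarest classes, + vi + and w + p, are the double crossovers. Comparing them with the parentals, only the p allele has switched, so p is the middle locus and the order is vi – p – w.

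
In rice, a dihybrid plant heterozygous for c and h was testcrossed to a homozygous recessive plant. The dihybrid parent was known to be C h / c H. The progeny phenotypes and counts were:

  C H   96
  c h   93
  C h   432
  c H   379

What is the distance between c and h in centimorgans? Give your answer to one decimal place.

The recombinant classes are C H and c h: 96 + 93 = 189.
Recombination frequency = 189/1000 = 0.1890 ≈ 18.9%, i.e. 18.9 centimorgans.

18.9 centimorgans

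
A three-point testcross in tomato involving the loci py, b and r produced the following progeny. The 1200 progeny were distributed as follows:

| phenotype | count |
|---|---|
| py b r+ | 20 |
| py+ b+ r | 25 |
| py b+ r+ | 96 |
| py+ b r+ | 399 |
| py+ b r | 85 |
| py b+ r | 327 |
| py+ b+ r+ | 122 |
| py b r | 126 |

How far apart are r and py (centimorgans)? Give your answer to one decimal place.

The two most frequent reciprocal classes, py b+ r and py+ b r+, are the parental types, so the F1 was py b+ r / py+ b r+.
The two rarest classes, py+ b+ r and py b r+, are the double crossovers. Comparing them with the parentals, only the py allele has switched, so py is the middle locus and the order is b – py – r.
Crossovers in the py–r interval produce the single-crossover classes py b+ r+ and py+ b r (96 + 85 = 181) plus the double crossovers (45).
RF(py–r) = (181 + 45) / 1200 = 226/1200 = 0.1883 → 18.8 centimorgans.

18.8 centimorgans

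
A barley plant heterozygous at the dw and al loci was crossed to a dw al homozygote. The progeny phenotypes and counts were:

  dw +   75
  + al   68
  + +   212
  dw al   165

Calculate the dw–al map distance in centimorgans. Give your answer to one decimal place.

27.5 centimorgans

The two most frequent classes, + + (212) and dw al (165), are the parental types, so the F1 was + + / dw al.
The recombinant classes are + al and dw +: 68 + 75 = 143.
Recombination frequency = 143/520 = 0.2750 ≈ 27.5%, i.e. 27.5 centimorgans.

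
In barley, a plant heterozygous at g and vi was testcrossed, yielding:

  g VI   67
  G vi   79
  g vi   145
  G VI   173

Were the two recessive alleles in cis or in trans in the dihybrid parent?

The two most frequent classes are G VI (173) and g vi (145); these are the parental (non-recombinant) types.
So the F1 carried G VI on one chromosome and g vi on the other — the recessive alleles are on the same chromosome (cis / coupling).

cis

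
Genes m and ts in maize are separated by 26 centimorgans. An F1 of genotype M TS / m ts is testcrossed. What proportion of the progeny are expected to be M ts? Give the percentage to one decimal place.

A map distance of 26 centimorgans corresponds to a recombination frequency of 0.260.
The F1 is M TS / m ts, so M ts is a recombinant gamete class with expected frequency r/2 = 0.260/2 = 0.1300.
That is 0.1300 = 13.0% of the progeny.

13.0%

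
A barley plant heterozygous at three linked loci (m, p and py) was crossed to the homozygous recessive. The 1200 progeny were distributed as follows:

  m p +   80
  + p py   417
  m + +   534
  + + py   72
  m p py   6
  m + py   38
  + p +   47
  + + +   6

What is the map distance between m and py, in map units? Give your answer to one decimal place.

8.1 map units

The two most frequent reciprocal classes, m + + and + p py, are the parental types, so the F1 was m + + / + p py.
The two rarest classes, + + + and m p py, are the double crossovers. Comparing them with the parentals, only the m allele has switched, so m is the middle locus and the order is py – m – p.
Crossovers in the py–m interval produce the single-crossover classes m + py and + p + (38 + 47 = 85) plus the double crossovers (12).
RF(py–m) = (85 + 12) / 1200 = 97/1200 = 0.0808 → 8.1 map units.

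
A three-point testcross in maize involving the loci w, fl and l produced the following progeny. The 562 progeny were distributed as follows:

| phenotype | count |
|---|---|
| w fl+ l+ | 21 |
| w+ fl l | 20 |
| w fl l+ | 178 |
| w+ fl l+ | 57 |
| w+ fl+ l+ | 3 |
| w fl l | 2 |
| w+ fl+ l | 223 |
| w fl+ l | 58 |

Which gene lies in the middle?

The two most frequent reciprocal classes, w+ fl+ l and w fl l+, are the parental types, so the F1 was w+ fl+ l / w fl l+.
The two rarest classes, w+ fl+ l+ and w fl l, are the double crossovers. Comparing them with the parentals, only the l allele has switched, so l is the middle locus and the order is w – l – fl.

l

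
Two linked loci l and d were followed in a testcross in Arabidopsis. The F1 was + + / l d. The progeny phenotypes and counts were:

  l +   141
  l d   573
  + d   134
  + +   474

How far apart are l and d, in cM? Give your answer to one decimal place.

20.8 cM

The recombinant classes are + d and l +: 134 + 141 = 275.
Recombination frequency = 275/1322 = 0.2080 ≈ 20.8%, i.e. 20.8 cM.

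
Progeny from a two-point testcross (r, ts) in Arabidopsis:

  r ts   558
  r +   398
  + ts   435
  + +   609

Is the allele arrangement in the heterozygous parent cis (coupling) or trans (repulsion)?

The two most frequent classes are + + (609) and r ts (558); these are the parental (non-recombinant) types.
So the F1 carried + + on one chromosome and r ts on the other — the recessive alleles are on the same chromosome (cis / coupling).

cis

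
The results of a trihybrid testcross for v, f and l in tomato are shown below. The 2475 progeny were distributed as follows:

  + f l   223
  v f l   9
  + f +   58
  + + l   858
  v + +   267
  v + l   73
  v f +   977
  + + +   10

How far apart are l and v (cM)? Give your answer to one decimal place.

6.1 cM

The two most frequent reciprocal classes, + + l and v f +, are the parental types, so the F1 was + + l / v f +.
The two rarest classes, + + + and v f l, are the double crossovers. Comparing them with the parentals, only the l allele has switched, so l is the middle locus and the order is f – l – v.
Crossovers in the l–v interval produce the single-crossover classes v + l and + f + (73 + 58 = 131) plus the double crossovers (19).
RF(l–v) = (131 + 19) / 2475 = 150/2475 = 0.0606 → 6.1 cM.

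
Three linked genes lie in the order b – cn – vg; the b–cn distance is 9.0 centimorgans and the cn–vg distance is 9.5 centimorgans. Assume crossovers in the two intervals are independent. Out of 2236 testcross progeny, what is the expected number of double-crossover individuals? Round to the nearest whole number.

19

Map distances give recombination frequencies of 0.090 and 0.095 for the two intervals.
With no interference, expected double-crossover frequency = 0.090 × 0.095 = 0.00855.
Expected number = 0.00855 × 2236 = 19.12 ≈ 19.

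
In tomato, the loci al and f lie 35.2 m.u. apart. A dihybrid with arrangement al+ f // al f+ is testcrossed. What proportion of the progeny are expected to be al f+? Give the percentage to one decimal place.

A map distance of 35.2 m.u. corresponds to a recombination frequency of 0.352.
The F1 is al+ f / al f+, so al f+ is a parental gamete class with expected frequency (1 − r)/2 = 0.648/2 = 0.3240.
That is 0.3240 = 32.4% of the progeny.

32.4%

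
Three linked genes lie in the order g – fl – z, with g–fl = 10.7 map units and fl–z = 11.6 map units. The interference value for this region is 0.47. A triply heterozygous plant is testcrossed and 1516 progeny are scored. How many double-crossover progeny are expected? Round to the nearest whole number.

10

Map distances give recombination frequencies of 0.107 and 0.116 for the two intervals.
With interference 0.47 (so coincidence = 0.53), expected double-crossover frequency = 0.107 × 0.116 × 0.53 = 0.00658.
Expected number = 0.00658 × 1516 = 9.97 ≈ 10.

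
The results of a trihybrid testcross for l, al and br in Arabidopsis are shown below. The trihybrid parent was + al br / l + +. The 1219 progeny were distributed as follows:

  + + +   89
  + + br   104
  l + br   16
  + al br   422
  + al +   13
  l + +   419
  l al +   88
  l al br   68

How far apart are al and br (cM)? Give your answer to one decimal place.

The two rarest classes, + al + and l + br, are the double crossovers. Comparing them with the parentals, only the br allele has switched, so br is the middle locus and the order is al – br – l.
Crossovers in the al–br interval produce the single-crossover classes + + br and l al + (104 + 88 = 192) plus the double crossovers (29).
RF(al–br) = (192 + 29) / 1219 = 221/1219 = 0.1813 → 18.1 cM.

18.1 cM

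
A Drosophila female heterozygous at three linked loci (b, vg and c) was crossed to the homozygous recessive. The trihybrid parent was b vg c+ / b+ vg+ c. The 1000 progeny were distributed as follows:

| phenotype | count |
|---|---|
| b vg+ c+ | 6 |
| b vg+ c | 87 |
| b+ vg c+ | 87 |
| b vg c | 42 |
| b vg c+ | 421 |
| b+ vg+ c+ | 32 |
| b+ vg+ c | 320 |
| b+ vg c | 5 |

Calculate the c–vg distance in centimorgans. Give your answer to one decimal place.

8.5 centimorgans

The two rarest classes, b vg+ c+ and b+ vg c, are the double crossovers. Comparing them with the parentals, only the vg allele has switched, so vg is the middle locus and the order is c – vg – b.
Crossovers in the c–vg interval produce the single-crossover classes b vg c and b+ vg+ c+ (42 + 32 = 74) plus the double crossovers (11).
RF(c–vg) = (74 + 11) / 1000 = 85/1000 = 0.0850 → 8.5 centimorgans.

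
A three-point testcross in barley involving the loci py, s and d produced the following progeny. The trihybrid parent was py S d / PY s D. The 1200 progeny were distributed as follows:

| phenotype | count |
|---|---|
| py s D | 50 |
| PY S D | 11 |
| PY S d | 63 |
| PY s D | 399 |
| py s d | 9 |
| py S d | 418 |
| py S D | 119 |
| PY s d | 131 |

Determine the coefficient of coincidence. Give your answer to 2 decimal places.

The two rarest classes, py s d and PY S D, are the double crossovers. Comparing them with the parentals, only the s allele has switched, so s is the middle locus and the order is d – s – py.
d–s: (250 + 20)/1200 = 0.2250; s–py: (113 + 20)/1200 = 0.1108.
Expected DCO frequency = 0.2250 × 0.1108 ≈ 0.02493; observed = 20/1200 ≈ 0.01667.
Coefficient of coincidence = 0.01667/0.02493 ≈ 0.67.

0.67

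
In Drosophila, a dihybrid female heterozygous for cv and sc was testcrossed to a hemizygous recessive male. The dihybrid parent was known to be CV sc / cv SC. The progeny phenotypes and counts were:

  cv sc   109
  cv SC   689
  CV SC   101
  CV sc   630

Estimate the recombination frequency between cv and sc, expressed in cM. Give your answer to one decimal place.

13.7 cM

The recombinant classes are CV SC and cv sc: 101 + 109 = 210.
Recombination frequency = 210/1529 = 0.1373 ≈ 13.7%, i.e. 13.7 cM.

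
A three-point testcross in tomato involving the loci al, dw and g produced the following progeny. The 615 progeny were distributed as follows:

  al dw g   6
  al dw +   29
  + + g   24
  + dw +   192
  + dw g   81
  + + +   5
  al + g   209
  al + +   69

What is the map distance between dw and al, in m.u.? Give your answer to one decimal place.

10.4 m.u.

The two most frequent reciprocal classes, + dw + and al + g, are the parental types, so the F1 was + dw + / al + g.
The two rarest classes, + + + and al dw g, are the double crossovers. Comparing them with the parentals, only the dw allele has switched, so dw is the middle locus and the order is al – dw – g.
Crossovers in the al–dw interval produce the single-crossover classes al dw + and + + g (29 + 24 = 53) plus the double crossovers (11).
RF(al–dw) = (53 + 11) / 615 = 64/615 = 0.1041 → 10.4 m.u.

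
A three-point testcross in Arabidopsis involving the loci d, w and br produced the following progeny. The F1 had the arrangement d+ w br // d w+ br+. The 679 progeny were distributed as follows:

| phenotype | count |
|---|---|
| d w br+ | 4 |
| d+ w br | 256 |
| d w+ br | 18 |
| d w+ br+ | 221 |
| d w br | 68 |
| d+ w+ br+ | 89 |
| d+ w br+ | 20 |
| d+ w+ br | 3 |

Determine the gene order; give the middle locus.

The two rarest classes, d+ w+ br and d w br+, are the double crossovers. Comparing them with the parentals, only the w allele has switched, so w is the middle locus and the order is d – w – br.

w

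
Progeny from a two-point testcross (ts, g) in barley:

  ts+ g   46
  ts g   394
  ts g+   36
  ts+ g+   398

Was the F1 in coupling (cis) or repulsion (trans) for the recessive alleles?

The two most frequent classes are ts+ g+ (398) and ts g (394); these are the parental (non-recombinant) types.
So the F1 carried ts+ g+ on one chromosome and ts g on the other — the recessive alleles are on the same chromosome (cis / coupling).

cis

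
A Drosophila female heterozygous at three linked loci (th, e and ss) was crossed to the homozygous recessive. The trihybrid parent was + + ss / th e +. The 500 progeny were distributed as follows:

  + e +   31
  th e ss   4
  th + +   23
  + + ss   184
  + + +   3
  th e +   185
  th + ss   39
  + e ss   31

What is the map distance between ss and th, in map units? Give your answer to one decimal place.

15.4 map units

The two rarest classes, + + + and th e ss, are the double crossovers. Comparing them with the parentals, only the ss allele has switched, so ss is the middle locus and the order is th – ss – e.
Crossovers in the th–ss interval produce the single-crossover classes th + ss and + e + (39 + 31 = 70) plus the double crossovers (7).
RF(th–ss) = (70 + 7) / 500 = 77/500 = 0.1540 → 15.4 map units.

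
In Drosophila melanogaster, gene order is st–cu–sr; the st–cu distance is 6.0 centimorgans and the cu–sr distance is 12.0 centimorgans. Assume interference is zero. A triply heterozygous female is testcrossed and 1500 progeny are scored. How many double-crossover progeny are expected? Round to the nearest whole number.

Map distances give recombination frequencies of 0.060 and 0.120 for the two intervals.
With no interference, expected double-crossover frequency = 0.060 × 0.120 = 0.00720.
Expected number = 0.00720 × 1500 = 10.80 ≈ 11.

11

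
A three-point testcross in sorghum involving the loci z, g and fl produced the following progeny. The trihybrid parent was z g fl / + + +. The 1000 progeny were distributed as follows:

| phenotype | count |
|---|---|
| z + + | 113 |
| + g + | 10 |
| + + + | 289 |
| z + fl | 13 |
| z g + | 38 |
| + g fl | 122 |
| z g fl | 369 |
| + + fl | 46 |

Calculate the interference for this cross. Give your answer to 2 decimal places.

The two rarest classes, z + fl and + g +, are the double crossovers. Comparing them with the parentals, only the g allele has switched, so g is the middle locus and the order is fl – g – z.
fl–g: (84 + 23)/1000 = 0.1070; g–z: (235 + 23)/1000 = 0.2580.
Expected DCO frequency = 0.1070 × 0.2580 ≈ 0.02761; observed = 23/1000 ≈ 0.02300.
Coefficient of coincidence = 0.02300/0.02761 ≈ 0.83; interference = 1 − 0.83 = 0.17.

0.17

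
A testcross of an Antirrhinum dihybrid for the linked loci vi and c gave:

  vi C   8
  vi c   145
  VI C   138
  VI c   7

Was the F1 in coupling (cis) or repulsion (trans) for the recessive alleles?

The two most frequent classes are VI C (138) and vi c (145); these are the parental (non-recombinant) types.
So the F1 carried VI C on one chromosome and vi c on the other — the recessive alleles are on the same chromosome (cis / coupling).

cis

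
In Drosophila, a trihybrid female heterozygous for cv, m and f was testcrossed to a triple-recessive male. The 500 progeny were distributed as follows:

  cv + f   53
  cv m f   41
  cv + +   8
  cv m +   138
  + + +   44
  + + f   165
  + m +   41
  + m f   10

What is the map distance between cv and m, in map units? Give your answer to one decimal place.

The two most frequent reciprocal classes, cv m + and + + f, are the parental types, so the F1 was cv m + / + + f.
The two rarest classes, cv + + and + m f, are the double crossovers. Comparing them with the parentals, only the m allele has switched, so m is the middle locus and the order is f – m – cv.
Crossovers in the m–cv interval produce the single-crossover classes + m + and cv + f (41 + 53 = 94) plus the double crossovers (18).
RF(m–cv) = (94 + 18) / 500 = 112/500 = 0.2240 → 22.4 map units.

22.4 map units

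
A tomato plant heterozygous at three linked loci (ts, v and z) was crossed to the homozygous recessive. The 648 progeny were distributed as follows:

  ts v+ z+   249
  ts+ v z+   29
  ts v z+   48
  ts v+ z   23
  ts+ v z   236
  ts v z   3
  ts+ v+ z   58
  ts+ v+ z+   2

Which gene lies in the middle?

The two most frequent reciprocal classes, ts+ v z and ts v+ z+, are the parental types, so the F1 was ts+ v z / ts v+ z+.
The two rarest classes, ts v z and ts+ v+ z+, are the double crossovers. Comparing them with the parentals, only the ts allele has switched, so ts is the middle locus and the order is z – ts – v.

ts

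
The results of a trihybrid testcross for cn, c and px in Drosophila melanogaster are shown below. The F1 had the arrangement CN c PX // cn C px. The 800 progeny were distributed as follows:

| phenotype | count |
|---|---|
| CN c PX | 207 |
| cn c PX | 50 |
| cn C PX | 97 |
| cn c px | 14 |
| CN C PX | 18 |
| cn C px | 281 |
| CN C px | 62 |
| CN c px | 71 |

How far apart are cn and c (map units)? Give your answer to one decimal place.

18.0 map units

The two rarest classes, CN C PX and cn c px, are the double crossovers. Comparing them with the parentals, only the c allele has switched, so c is the middle locus and the order is cn – c – px.
Crossovers in the cn–c interval produce the single-crossover classes cn c PX and CN C px (50 + 62 = 112) plus the double crossovers (32).
RF(cn–c) = (112 + 32) / 800 = 144/800 = 0.1800 → 18.0 map units.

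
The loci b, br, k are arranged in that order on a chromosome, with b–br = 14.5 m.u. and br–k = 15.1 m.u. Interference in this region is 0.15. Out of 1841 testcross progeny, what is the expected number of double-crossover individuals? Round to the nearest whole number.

34

Map distances give recombination frequencies of 0.145 and 0.151 for the two intervals.
With interference 0.15 (so coincidence = 0.85), expected double-crossover frequency = 0.145 × 0.151 × 0.85 = 0.01861.
Expected number = 0.01861 × 1841 = 34.26 ≈ 34.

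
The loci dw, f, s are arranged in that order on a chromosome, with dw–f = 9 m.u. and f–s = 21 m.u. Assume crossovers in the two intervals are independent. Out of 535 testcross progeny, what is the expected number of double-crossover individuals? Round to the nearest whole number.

Map distances give recombination frequencies of 0.090 and 0.210 for the two intervals.
With no interference, expected double-crossover frequency = 0.090 × 0.210 = 0.01890.
Expected number = 0.01890 × 535 = 10.11 ≈ 10.

10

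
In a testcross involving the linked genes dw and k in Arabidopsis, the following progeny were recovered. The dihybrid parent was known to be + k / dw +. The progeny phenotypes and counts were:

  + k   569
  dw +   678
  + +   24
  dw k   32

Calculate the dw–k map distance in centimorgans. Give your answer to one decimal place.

4.3 centimorgans

The recombinant classes are + + and dw k: 24 + 32 = 56.
Recombination frequency = 56/1303 = 0.0430 ≈ 4.3%, i.e. 4.3 centimorgans.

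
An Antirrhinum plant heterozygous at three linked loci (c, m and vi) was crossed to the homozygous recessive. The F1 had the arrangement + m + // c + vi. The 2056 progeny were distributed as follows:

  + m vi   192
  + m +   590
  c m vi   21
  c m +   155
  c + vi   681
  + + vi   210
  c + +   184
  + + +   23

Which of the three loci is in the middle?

m

The two rarest classes, + + + and c m vi, are the double crossovers. Comparing them with the parentals, only the m allele has switched, so m is the middle locus and the order is vi – m – c.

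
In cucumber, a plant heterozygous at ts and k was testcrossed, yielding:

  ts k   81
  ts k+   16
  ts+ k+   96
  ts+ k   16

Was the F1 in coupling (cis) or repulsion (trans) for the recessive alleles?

The two most frequent classes are ts+ k+ (96) and ts k (81); these are the parental (non-recombinant) types.
So the F1 carried ts+ k+ on one chromosome and ts k on the other — the recessive alleles are on the same chromosome (cis / coupling).

cis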